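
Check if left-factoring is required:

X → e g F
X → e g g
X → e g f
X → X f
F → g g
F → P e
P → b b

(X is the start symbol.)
Yes, X has productions with common prefix 'e g'

Left-factoring is needed when two productions for the same non-terminal
share a common prefix on the right-hand side.

Productions for X:
  X → e g F
  X → e g g
  X → e g f
  X → X f
Productions for F:
  F → g g
  F → P e

Found common prefix 'e g' in productions for X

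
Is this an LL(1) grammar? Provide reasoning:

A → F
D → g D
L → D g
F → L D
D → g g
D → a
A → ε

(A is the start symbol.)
Relevant sets:
  FIRST(F) = { 'a', 'g' }
  FOLLOW(A) = { $ }

For A:
  PREDICT(A → F) = { 'a', 'g' }
  PREDICT(A → ε) = { $ }
For D:
  PREDICT(D → g D) = { 'g' }
  PREDICT(D → g g) = { 'g' }
  PREDICT(D → a) = { 'a' }
L, F have a single production, so nothing to check there.

Conflict found: Predict set conflict for D: { 'g' }
The grammar is NOT LL(1).

Answer: No. Predict set conflict for D: { 'g' }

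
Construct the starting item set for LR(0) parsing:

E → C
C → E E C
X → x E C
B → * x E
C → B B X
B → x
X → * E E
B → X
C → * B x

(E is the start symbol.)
First, augment the grammar with E' → E
I₀ = CLOSURE({ [E' → . E] }):
  [E' → . E] has the dot before E: add [E → . C]
  [E → . C] has the dot before C: add [C → . E E C], [C → . B B X], [C → . * B x]
  [C → . B B X] has the dot before B: add [B → . * x E], [B → . x], [B → . X]
  [B → . X] has the dot before X: add [X → . x E C], [X → . * E E]
No further items can be added.

I₀ = { [B → . * x E], [B → . X], [B → . x], [C → . * B x], [C → . B B X], [C → . E E C], [E → . C], [E' → . E], [X → . * E E], [X → . x E C] }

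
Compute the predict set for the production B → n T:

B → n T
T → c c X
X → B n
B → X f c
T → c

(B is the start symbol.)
PREDICT(B → n T) = (FIRST(RHS) \ {ε}) ∪ (FOLLOW(B) if ε ∈ FIRST(RHS), i.e. RHS ⇒* ε)
FIRST(n T) = { 'n' }
ε ∉ FIRST(n T), so FOLLOW(B) is not added.
PREDICT(B → n T) = { 'n' }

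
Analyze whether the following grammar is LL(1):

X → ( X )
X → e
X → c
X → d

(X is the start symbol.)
A grammar is LL(1) if for each non-terminal N with multiple productions, the predict sets of those productions are pairwise disjoint, where PREDICT(N → α) = (FIRST(α) \ {ε}) ∪ (FOLLOW(N) if α ⇒* ε).

For X:
  PREDICT(X → '(' X ')') = { '(' }
  PREDICT(X → e) = { 'e' }
  PREDICT(X → c) = { 'c' }
  PREDICT(X → d) = { 'd' }

All predict sets are disjoint. The grammar IS LL(1).

Answer: Yes, the grammar is LL(1).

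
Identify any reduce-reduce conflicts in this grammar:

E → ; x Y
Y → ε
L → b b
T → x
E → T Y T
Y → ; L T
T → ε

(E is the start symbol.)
A reduce-reduce conflict occurs when an LR(0) state has two complete items [A → α .] and [B → β .] — both call for a reduction, and with no lookahead the parser cannot choose between them.

Augment with E' → E and build the canonical LR(0) collection (I0 = CLOSURE({[E' → . E]}), then GOTO on every symbol after a dot until no new states appear). It has 14 states:
  I0: { [E → . ; x Y], [E → . T Y T], [E' → . E], [T → . x], [T → .] }  — shift, reduce
  I1: { [E → ; . x Y] }  — shift
  I2: { [E' → E .] }  — accept
  I3: { [E → T . Y T], [Y → . ; L T], [Y → .] }  — shift, reduce
  I4: { [T → x .] }  — reduce
  I5: { [L → . b b], [Y → ; . L T] }  — shift
  I6: { [E → T Y . T], [T → . x], [T → .] }  — shift, reduce
  I7: { [E → T Y T .] }  — reduce
  I8: { [T → . x], [T → .], [Y → ; L . T] }  — shift, reduce
  I9: { [L → b . b] }  — shift
  I10: { [L → b b .] }  — reduce
  I11: { [Y → ; L T .] }  — reduce
  I12: { [E → ; x . Y], [Y → . ; L T], [Y → .] }  — shift, reduce
  I13: { [E → ; x Y .] }  — reduce

No state contains more than one complete item.

Answer: No reduce-reduce conflicts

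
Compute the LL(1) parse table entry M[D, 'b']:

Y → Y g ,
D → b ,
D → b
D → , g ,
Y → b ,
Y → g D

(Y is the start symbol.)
D → b ,, D → b

To find M[D, 'b'], we find productions for D where 'b' is in the predict set (PREDICT(N → α) = (FIRST(α) \ {ε}) ∪ (FOLLOW(N) if α ⇒* ε)).

D → b ,: PREDICT = { 'b' }
  'b' is in predict set, so this production goes in M[D, 'b']
D → b: PREDICT = { 'b' }
  'b' is in predict set, so this production goes in M[D, 'b']
D → , g ,: PREDICT = { ',' }

M[D, 'b'] = D → b ,, D → b  (a multiply-defined cell — the grammar is not LL(1))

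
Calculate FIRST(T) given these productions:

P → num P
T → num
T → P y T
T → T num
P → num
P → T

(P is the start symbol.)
{ 'num' }

To compute FIRST(T), examine every production with T on the left-hand side, reading each right-hand side left to right until a non-nullable symbol is reached.

FIRST sets of the other non-terminals involved (by the same procedure, iterated to a fixed point):
  FIRST(P) = { 'num' }

From T → num:
  - num is a terminal: add 'num' and stop
From T → P y T:
  - P is a non-terminal: add FIRST(P) \ {ε} = { 'num' }
    P is not nullable, so stop
From T → T num:
  - T is the symbol being defined: contributes nothing new
    T is not nullable, so stop

Collecting: FIRST(T) = { 'num' }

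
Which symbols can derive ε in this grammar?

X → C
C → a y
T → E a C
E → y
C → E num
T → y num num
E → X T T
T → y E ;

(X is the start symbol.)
A non-terminal is nullable if it can derive ε (the empty string): either it has an ε-production, or it has a production whose right-hand side consists entirely of nullable non-terminals.

There are no ε-productions, so no non-terminal can derive ε.
No non-terminals are nullable.

Answer: None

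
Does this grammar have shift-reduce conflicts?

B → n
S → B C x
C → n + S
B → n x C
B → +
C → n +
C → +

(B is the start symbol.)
Yes — I3: [B → n .] vs [B → n . x C]; I8: [C → n + .] vs [B → . +]

Augment with B' → B and build the canonical LR(0) collection (I0 = CLOSURE({[B' → . B]}), then GOTO on every symbol after a dot until no new states appear). It has 13 states:
  I0: { [B → . +], [B → . n x C], [B → . n], [B' → . B] }  — shift
  I1: { [B → + .] }  — reduce
  I2: { [B' → B .] }  — accept
  I3: { [B → n . x C], [B → n .] }  — shift, reduce
  I4: { [B → n x . C], [C → . +], [C → . n + S], [C → . n +] }  — shift
  I5: { [C → + .] }  — reduce
  I6: { [B → n x C .] }  — reduce
  I7: { [C → n . + S], [C → n . +] }  — shift
  I8: { [B → . +], [B → . n x C], [B → . n], [C → n + . S], [C → n + .], [S → . B C x] }  — shift, reduce
  I9: { [C → . +], [C → . n + S], [C → . n +], [S → B . C x] }  — shift
  I10: { [C → n + S .] }  — reduce
  I11: { [S → B C . x] }  — shift
  I12: { [S → B C x .] }  — reduce

I3 contains reduce item [B → n .] and shift item [B → n . x C] — shift-reduce conflict.
I8 contains reduce item [C → n + .] and shift items [B → . +], [B → . n], [B → . n x C] — shift-reduce conflict.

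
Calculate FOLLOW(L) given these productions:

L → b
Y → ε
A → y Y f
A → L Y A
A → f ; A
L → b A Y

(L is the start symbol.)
{ $, 'b', 'f', 'y' }

To compute FOLLOW(L), find every occurrence of L on a right-hand side N → α L β: add FIRST(β) \ {ε}, and if β is empty or nullable also add FOLLOW(N). Iterate to a fixed point.

L is the start symbol, so $ ∈ FOLLOW(L).
In A → L Y A: L is followed by Y A, add FIRST(Y A) \ {ε} = { 'b', 'f', 'y' }

Taking the union: FOLLOW(L) = { $, 'b', 'f', 'y' }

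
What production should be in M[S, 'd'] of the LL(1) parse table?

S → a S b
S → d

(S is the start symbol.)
S → d

To find M[S, 'd'], we find productions for S where 'd' is in the predict set (PREDICT(N → α) = (FIRST(α) \ {ε}) ∪ (FOLLOW(N) if α ⇒* ε)).

S → a S b: PREDICT = { 'a' }
S → d: PREDICT = { 'd' }
  'd' is in predict set, so this production goes in M[S, 'd']

M[S, 'd'] = S → d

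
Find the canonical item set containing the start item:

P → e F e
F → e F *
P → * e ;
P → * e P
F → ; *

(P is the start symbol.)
First, augment the grammar with P' → P
I₀ = CLOSURE({ [P' → . P] }):
  [P' → . P] has the dot before P: add [P → . e F e], [P → . * e ;], [P → . * e P]
No further items can be added.

I₀ = { [P → . * e ;], [P → . * e P], [P → . e F e], [P' → . P] }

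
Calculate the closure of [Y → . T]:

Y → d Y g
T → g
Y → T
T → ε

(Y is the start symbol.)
Start with: [Y → . T]
  [Y → . T] has the dot before T: add [T → . g], [T → .]
No further items can be added.

CLOSURE = { [T → . g], [T → .], [Y → . T] }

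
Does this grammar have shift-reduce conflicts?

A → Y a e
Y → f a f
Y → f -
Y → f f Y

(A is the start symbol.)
A shift-reduce conflict occurs when an LR(0) state has both:
  - a complete (reduce) item [A → α .] (dot at the end), and
  - a shift item [B → β . c γ] (dot before a terminal).

Augment with A' → A and build the canonical LR(0) collection (I0 = CLOSURE({[A' → . A]}), then GOTO on every symbol after a dot until no new states appear). It has 11 states:
  I0: { [A → . Y a e], [A' → . A], [Y → . f -], [Y → . f a f], [Y → . f f Y] }  — shift
  I1: { [A' → A .] }  — accept
  I2: { [A → Y . a e] }  — shift
  I3: { [Y → f . -], [Y → f . a f], [Y → f . f Y] }  — shift
  I4: { [Y → f - .] }  — reduce
  I5: { [Y → f a . f] }  — shift
  I6: { [Y → . f -], [Y → . f a f], [Y → . f f Y], [Y → f f . Y] }  — shift
  I7: { [Y → f f Y .] }  — reduce
  I8: { [Y → f a f .] }  — reduce
  I9: { [A → Y a . e] }  — shift
  I10: { [A → Y a e .] }  — reduce

No state contains both a complete item and a shift item.

Answer: No shift-reduce conflicts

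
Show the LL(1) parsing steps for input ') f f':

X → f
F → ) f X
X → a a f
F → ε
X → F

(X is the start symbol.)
LL(1) parsing maintains a stack (initially the start symbol over $) and the input. At each step: if the stack top is a terminal, match it against the current input token; if it is a non-terminal N, replace it with the RHS of M[N, lookahead] (the unique production whose predict set contains the lookahead).

Stack is shown with the top on the left.

Stack    Input    Action
------------------------
X $      ) f f $  output X → F
F $      ) f f $  output F → ) f X
) f X $  ) f f $  match ')'
f X $    f f $    match 'f'
X $      f $      output X → f
f $      f $      match 'f'
$        $        accept

The string is accepted.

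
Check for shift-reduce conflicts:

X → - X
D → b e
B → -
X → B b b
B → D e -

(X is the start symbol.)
Yes — I1: [B → - .] vs [B → . -]

A shift-reduce conflict occurs when an LR(0) state has both:
  - a complete (reduce) item [A → α .] (dot at the end), and
  - a shift item [B → β . c γ] (dot before a terminal).

Augment with X' → X and build the canonical LR(0) collection (I0 = CLOSURE({[X' → . X]}), then GOTO on every symbol after a dot until no new states appear). It has 12 states:
  I0: { [B → . -], [B → . D e -], [D → . b e], [X → . - X], [X → . B b b], [X' → . X] }  — shift
  I1: { [B → - .], [B → . -], [B → . D e -], [D → . b e], [X → - . X], [X → . - X], [X → . B b b] }  — shift, reduce
  I2: { [X → B . b b] }  — shift
  I3: { [B → D . e -] }  — shift
  I4: { [X' → X .] }  — accept
  I5: { [D → b . e] }  — shift
  I6: { [D → b e .] }  — reduce
  I7: { [B → D e . -] }  — shift
  I8: { [B → D e - .] }  — reduce
  I9: { [X → B b . b] }  — shift
  I10: { [X → B b b .] }  — reduce
  I11: { [X → - X .] }  — reduce

I1 contains reduce item [B → - .] and shift items [B → . -], [D → . b e], [X → . - X] — shift-reduce conflict.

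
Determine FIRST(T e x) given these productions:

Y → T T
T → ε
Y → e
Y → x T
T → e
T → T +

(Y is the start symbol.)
FIRST sets of the non-terminals involved (from the grammar, by fixed-point iteration):
  FIRST(T) = { '+', 'e', ε }

To compute FIRST(T e x), process the symbols left to right:
Symbol T is a non-terminal. Add FIRST(T) \ {ε} = { '+', 'e' }
T is nullable (ε ∈ FIRST(T)), continue to the next symbol.
Symbol e is a terminal. Add 'e' and stop.
FIRST(T e x) = { '+', 'e' }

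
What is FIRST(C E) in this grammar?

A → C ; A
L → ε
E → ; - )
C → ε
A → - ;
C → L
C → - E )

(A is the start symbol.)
FIRST sets of the non-terminals involved (from the grammar, by fixed-point iteration):
  FIRST(C) = { '-', ε }
  FIRST(E) = { ';' }

To compute FIRST(C E), process the symbols left to right:
Symbol C is a non-terminal. Add FIRST(C) \ {ε} = { '-' }
C is nullable (ε ∈ FIRST(C)), continue to the next symbol.
Symbol E is a non-terminal. Add FIRST(E) \ {ε} = { ';' }
E is not nullable (ε ∉ FIRST(E)), so stop here.
FIRST(C E) = { '-', ';' }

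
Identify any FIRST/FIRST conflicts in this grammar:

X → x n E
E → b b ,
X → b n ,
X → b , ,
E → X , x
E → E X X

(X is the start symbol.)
Yes. X → b n ',' / X → b ',' ',' on { 'b' }; E → b b ',' / E → X ',' x on { 'b' }; E → b b ',' / E → E X X on { 'b' }; E → X ',' x / E → E X X on { 'b', 'x' }

FIRST sets of the non-terminals at (or reachable through a nullable prefix from) the front of some alternative:
  FIRST(X) = { 'b', 'x' }
  FIRST(E) = { 'b', 'x' }

Productions for X:
  X → x n E: FIRST = { 'x' }
  X → b n ,: FIRST = { 'b' }
  X → b , ,: FIRST = { 'b' }
Productions for E:
  E → b b ,: FIRST = { 'b' }
  E → X , x: FIRST = { 'b', 'x' }
  E → E X X: FIRST = { 'b', 'x' }

Conflict for X: X → b n , and X → b , ,
  Overlap: { 'b' }
Conflict for E: E → b b , and E → X , x
  Overlap: { 'b' }
Conflict for E: E → b b , and E → E X X
  Overlap: { 'b' }
Conflict for E: E → X , x and E → E X X
  Overlap: { 'b', 'x' }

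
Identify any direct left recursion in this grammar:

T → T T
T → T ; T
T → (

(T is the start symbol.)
Yes, T is left-recursive

T → T T: LEFT RECURSIVE (starts with T)
T → T ; T: LEFT RECURSIVE (starts with T)
T → (: starts with '('

The grammar has direct left recursion on: T.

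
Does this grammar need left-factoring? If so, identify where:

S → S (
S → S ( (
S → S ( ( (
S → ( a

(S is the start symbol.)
Yes, S has productions with common prefix 'S ('

Left-factoring is needed when two productions for the same non-terminal
share a common prefix on the right-hand side.

Productions for S:
  S → S (
  S → S ( (
  S → S ( ( (
  S → ( a

Found common prefix 'S (' in productions for S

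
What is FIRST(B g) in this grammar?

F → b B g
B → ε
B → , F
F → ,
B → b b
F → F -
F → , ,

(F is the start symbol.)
FIRST sets of the non-terminals involved (from the grammar, by fixed-point iteration):
  FIRST(B) = { ',', 'b', ε }

To compute FIRST(B g), process the symbols left to right:
Symbol B is a non-terminal. Add FIRST(B) \ {ε} = { ',', 'b' }
B is nullable (ε ∈ FIRST(B)), continue to the next symbol.
Symbol g is a terminal. Add 'g' and stop.
FIRST(B g) = { ',', 'b', 'g' }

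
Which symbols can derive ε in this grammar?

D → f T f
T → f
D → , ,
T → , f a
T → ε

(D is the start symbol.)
A non-terminal is nullable if it can derive ε (the empty string): either it has an ε-production, or it has a production whose right-hand side consists entirely of nullable non-terminals.

ε-productions: T → ε
So T is immediately nullable.
No further non-terminal can be added: every production for the remaining non-terminals contains a terminal or a non-nullable non-terminal.
Nullable = { 'T' }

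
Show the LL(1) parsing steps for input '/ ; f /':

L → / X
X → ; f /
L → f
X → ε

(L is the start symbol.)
LL(1) parsing maintains a stack (initially the start symbol over $) and the input. At each step: if the stack top is a terminal, match it against the current input token; if it is a non-terminal N, replace it with the RHS of M[N, lookahead] (the unique production whose predict set contains the lookahead).

Stack is shown with the top on the left.

Stack    Input      Action
--------------------------
L $      / ; f / $  output L → / X
/ X $    / ; f / $  match '/'
X $      ; f / $    output X → ; f /
; f / $  ; f / $    match ';'
f / $    f / $      match 'f'
/ $      / $        match '/'
$        $          accept

The string is accepted.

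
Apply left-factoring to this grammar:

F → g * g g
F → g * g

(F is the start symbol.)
F → g * g F'
F' → g
F' → ε

Left-factoring transforms A → αβ₁ | αβ₂ into A → αA' and A' → β₁ | β₂
(α is the longest common prefix among the alternatives). Repeat until
no nonterminal has two alternatives with a common prefix.

Round 1: F has alternatives sharing prefix 'g * g'. Introduce F': F → g * g F'
  Add: F' → g
  Add: F' → ε

No remaining common prefixes — done.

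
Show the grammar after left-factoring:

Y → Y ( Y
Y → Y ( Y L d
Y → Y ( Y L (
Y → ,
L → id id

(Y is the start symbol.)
Y → Y ( Y Y'
Y' → ε
Y' → L Y''
Y'' → d
Y'' → (
Y → ,
L → id id

Left-factoring transforms A → αβ₁ | αβ₂ into A → αA' and A' → β₁ | β₂
(α is the longest common prefix among the alternatives). Repeat until
no nonterminal has two alternatives with a common prefix.

Round 1: Y has alternatives sharing prefix 'Y ( Y'. Introduce Y': Y → Y ( Y Y'
  Add: Y' → ε
  Add: Y' → L d
  Add: Y' → L (

Round 2: Y' has alternatives sharing prefix 'L'. Introduce Y'': Y' → L Y''
  Add: Y'' → d
  Add: Y'' → (

No remaining common prefixes — done.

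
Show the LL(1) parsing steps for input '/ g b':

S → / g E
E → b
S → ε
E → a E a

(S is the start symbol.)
LL(1) parsing maintains a stack (initially the start symbol over $) and the input. At each step: if the stack top is a terminal, match it against the current input token; if it is a non-terminal N, replace it with the RHS of M[N, lookahead] (the unique production whose predict set contains the lookahead).

Stack is shown with the top on the left.

Stack    Input    Action
------------------------
S $      / g b $  output S → / g E
/ g E $  / g b $  match '/'
g E $    g b $    match 'g'
E $      b $      output E → b
b $      b $      match 'b'
$        $        accept

The string is accepted.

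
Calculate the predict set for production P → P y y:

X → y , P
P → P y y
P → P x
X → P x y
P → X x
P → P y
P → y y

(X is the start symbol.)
PREDICT(P → P y y) = (FIRST(RHS) \ {ε}) ∪ (FOLLOW(P) if ε ∈ FIRST(RHS), i.e. RHS ⇒* ε)
FIRST(P) = { 'y' }
FIRST(P y y) = { 'y' }
ε ∉ FIRST(P y y), so FOLLOW(P) is not added.
PREDICT(P → P y y) = { 'y' }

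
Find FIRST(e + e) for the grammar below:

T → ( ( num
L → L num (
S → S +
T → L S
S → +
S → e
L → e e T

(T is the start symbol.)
To compute FIRST(e + e), process the symbols left to right:
Symbol e is a terminal. Add 'e' and stop.
FIRST(e + e) = { 'e' }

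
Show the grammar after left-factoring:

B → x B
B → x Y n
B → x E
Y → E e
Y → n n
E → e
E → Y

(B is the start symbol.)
B → x B'
B' → B
B' → Y n
B' → E
Y → E e
Y → n n
E → e
E → Y

Left-factoring transforms A → αβ₁ | αβ₂ into A → αA' and A' → β₁ | β₂
(α is the longest common prefix among the alternatives). Repeat until
no nonterminal has two alternatives with a common prefix.

Round 1: B has alternatives sharing prefix 'x'. Introduce B': B → x B'
  Add: B' → B
  Add: B' → Y n
  Add: B' → E

No remaining common prefixes — done.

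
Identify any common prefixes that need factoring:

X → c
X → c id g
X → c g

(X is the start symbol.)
Yes, X has productions with common prefix 'c'

Left-factoring is needed when two productions for the same non-terminal
share a common prefix on the right-hand side.

Productions for X:
  X → c
  X → c id g
  X → c g

Found common prefix 'c' in productions for X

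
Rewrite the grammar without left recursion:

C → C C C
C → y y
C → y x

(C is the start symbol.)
C → y y C'
C → y x C'
C' → C C C'
C' → ε

C is directly left-recursive. The standard transformation for
  A → A α₁ | ... | A α_m | β₁ | ... | β_n
is
  A  → β₁ A' | ... | β_n A'
  A' → α₁ A' | ... | α_m A' | ε

C → y y becomes C → y y C'
C → y x becomes C → y x C'
C → C C C becomes C' → C C C'
Add C' → ε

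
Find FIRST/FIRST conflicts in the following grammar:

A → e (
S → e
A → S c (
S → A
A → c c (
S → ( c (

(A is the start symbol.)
Yes. A → e '(' / A → S c '(' on { 'e' }; A → S c '(' / A → c c '(' on { 'c' }; S → e / S → A on { 'e' }; S → A / S → '(' c '(' on { '(' }

A FIRST/FIRST conflict occurs when two productions N → α and N → β for the same non-terminal have FIRST(α) ∩ FIRST(β) ≠ ∅ (with ε ∈ FIRST of a nullable right-hand side, so two nullable alternatives also conflict).

FIRST sets of the non-terminals at (or reachable through a nullable prefix from) the front of some alternative:
  FIRST(S) = { '(', 'c', 'e' }
  FIRST(A) = { '(', 'c', 'e' }

Productions for A:
  A → e (: FIRST = { 'e' }
  A → S c (: FIRST = { '(', 'c', 'e' }
  A → c c (: FIRST = { 'c' }
Productions for S:
  S → e: FIRST = { 'e' }
  S → A: FIRST = { '(', 'c', 'e' }
  S → ( c (: FIRST = { '(' }

Conflict for A: A → e ( and A → S c (
  Overlap: { 'e' }
Conflict for A: A → S c ( and A → c c (
  Overlap: { 'c' }
Conflict for S: S → e and S → A
  Overlap: { 'e' }
Conflict for S: S → A and S → ( c (
  Overlap: { '(' }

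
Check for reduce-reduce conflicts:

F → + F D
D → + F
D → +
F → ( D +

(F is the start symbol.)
A reduce-reduce conflict occurs when an LR(0) state has two complete items [A → α .] and [B → β .] — both call for a reduction, and with no lookahead the parser cannot choose between them.

Augment with F' → F and build the canonical LR(0) collection (I0 = CLOSURE({[F' → . F]}), then GOTO on every symbol after a dot until no new states appear). It has 10 states:
  I0: { [F → . ( D +], [F → . + F D], [F' → . F] }  — shift
  I1: { [D → . + F], [D → . +], [F → ( . D +] }  — shift
  I2: { [F → + . F D], [F → . ( D +], [F → . + F D] }  — shift
  I3: { [F' → F .] }  — accept
  I4: { [D → . + F], [D → . +], [F → + F . D] }  — shift
  I5: { [D → + . F], [D → + .], [F → . ( D +], [F → . + F D] }  — shift, reduce
  I6: { [F → + F D .] }  — reduce
  I7: { [D → + F .] }  — reduce
  I8: { [F → ( D . +] }  — shift
  I9: { [F → ( D + .] }  — reduce

No state contains more than one complete item.

Answer: No reduce-reduce conflicts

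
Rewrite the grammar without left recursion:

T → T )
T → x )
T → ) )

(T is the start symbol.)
T → x ) T'
T → ) ) T'
T' → ) T'
T' → ε

T is directly left-recursive. The standard transformation for
  A → A α₁ | ... | A α_m | β₁ | ... | β_n
is
  A  → β₁ A' | ... | β_n A'
  A' → α₁ A' | ... | α_m A' | ε

T → x ) becomes T → x ) T'
T → ) ) becomes T → ) ) T'
T → T ) becomes T' → ) T'
Add T' → ε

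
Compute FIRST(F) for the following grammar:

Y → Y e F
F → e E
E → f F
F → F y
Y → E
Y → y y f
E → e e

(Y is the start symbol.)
{ 'e' }

To compute FIRST(F), examine every production with F on the left-hand side, reading each right-hand side left to right until a non-nullable symbol is reached.

From F → e E:
  - e is a terminal: add 'e' and stop
From F → F y:
  - F is the symbol being defined: contributes nothing new
    F is not nullable, so stop

Collecting: FIRST(F) = { 'e' }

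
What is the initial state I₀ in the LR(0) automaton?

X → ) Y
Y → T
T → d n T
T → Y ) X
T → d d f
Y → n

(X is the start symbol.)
{ [X → . ) Y], [X' → . X] }

First, augment the grammar with X' → X
I₀ = CLOSURE({ [X' → . X] }):
  [X' → . X] has the dot before X: add [X → . ) Y]
No further items can be added.

I₀ = { [X → . ) Y], [X' → . X] }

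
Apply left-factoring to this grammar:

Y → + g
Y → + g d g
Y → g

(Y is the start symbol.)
Y → + g Y'
Y' → ε
Y' → d g
Y → g

Left-factoring transforms A → αβ₁ | αβ₂ into A → αA' and A' → β₁ | β₂
(α is the longest common prefix among the alternatives). Repeat until
no nonterminal has two alternatives with a common prefix.

Round 1: Y has alternatives sharing prefix '+ g'. Introduce Y': Y → + g Y'
  Add: Y' → ε
  Add: Y' → d g

No remaining common prefixes — done.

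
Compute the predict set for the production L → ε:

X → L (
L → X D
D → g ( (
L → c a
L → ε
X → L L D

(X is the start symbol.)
PREDICT(L → ε) = (FIRST(RHS) \ {ε}) ∪ (FOLLOW(L) if ε ∈ FIRST(RHS), i.e. RHS ⇒* ε)
The right-hand side is ε (FIRST(ε) = { ε }), so the predict set is FOLLOW(L) = { '(', 'c', 'g' }
PREDICT(L → ε) = { '(', 'c', 'g' }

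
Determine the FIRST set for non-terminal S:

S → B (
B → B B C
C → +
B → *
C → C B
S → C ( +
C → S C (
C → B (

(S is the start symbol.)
FIRST sets of the other non-terminals involved (by the same procedure, iterated to a fixed point):
  FIRST(B) = { '*' }
  FIRST(C) = { '*', '+' }

From S → B (:
  - B is a non-terminal: add FIRST(B) \ {ε} = { '*' }
    B is not nullable, so stop
From S → C ( +:
  - C is a non-terminal: add FIRST(C) \ {ε} = { '*', '+' }
    C is not nullable, so stop

Collecting: FIRST(S) = { '*', '+' }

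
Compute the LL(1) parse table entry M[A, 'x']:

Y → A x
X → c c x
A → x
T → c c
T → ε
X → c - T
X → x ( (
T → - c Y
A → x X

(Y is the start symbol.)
To find M[A, 'x'], we find productions for A where 'x' is in the predict set (PREDICT(N → α) = (FIRST(α) \ {ε}) ∪ (FOLLOW(N) if α ⇒* ε)).

A → x: PREDICT = { 'x' }
  'x' is in predict set, so this production goes in M[A, 'x']
A → x X: PREDICT = { 'x' }
  'x' is in predict set, so this production goes in M[A, 'x']

M[A, 'x'] = A → x, A → x X  (a multiply-defined cell — the grammar is not LL(1))

Answer: A → x, A → x X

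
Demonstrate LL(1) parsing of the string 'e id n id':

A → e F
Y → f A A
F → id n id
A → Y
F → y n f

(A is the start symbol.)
Stack is shown with the top on the left.

Stack      Input        Action
------------------------------
A $        e id n id $  output A → e F
e F $      e id n id $  match 'e'
F $        id n id $    output F → id n id
id n id $  id n id $    match 'id'
n id $     n id $       match 'n'
id $       id $         match 'id'
$          $            accept

The string is accepted.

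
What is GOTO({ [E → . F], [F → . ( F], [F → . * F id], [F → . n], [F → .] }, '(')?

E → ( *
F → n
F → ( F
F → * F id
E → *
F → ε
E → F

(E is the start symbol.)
GOTO(I, '(') = CLOSURE({ [A → αX.β] : [A → α.Xβ] ∈ I, X = '(' })

Items with dot before '(', with the dot advanced:
  [F → . ( F] → [F → ( . F]
Closure of the advanced items:
  [F → ( . F] has the dot before F: add [F → . n], [F → . ( F], [F → . * F id], [F → .]

GOTO = { [F → ( . F], [F → . ( F], [F → . * F id], [F → . n], [F → .] }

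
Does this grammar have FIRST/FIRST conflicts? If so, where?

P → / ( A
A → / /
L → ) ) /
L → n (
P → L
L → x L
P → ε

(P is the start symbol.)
No FIRST/FIRST conflicts.

A FIRST/FIRST conflict occurs when two productions N → α and N → β for the same non-terminal have FIRST(α) ∩ FIRST(β) ≠ ∅ (with ε ∈ FIRST of a nullable right-hand side, so two nullable alternatives also conflict).

FIRST sets of the non-terminals at (or reachable through a nullable prefix from) the front of some alternative:
  FIRST(L) = { ')', 'n', 'x' }

Productions for P:
  P → / ( A: FIRST = { '/' }
  P → L: FIRST = { ')', 'n', 'x' }
  P → ε: FIRST = { ε }
Productions for L:
  L → ) ) /: FIRST = { ')' }
  L → n (: FIRST = { 'n' }
  L → x L: FIRST = { 'x' }
A has only one production, so no FIRST/FIRST conflict is possible there.

All alternatives of each non-terminal have pairwise disjoint FIRST sets.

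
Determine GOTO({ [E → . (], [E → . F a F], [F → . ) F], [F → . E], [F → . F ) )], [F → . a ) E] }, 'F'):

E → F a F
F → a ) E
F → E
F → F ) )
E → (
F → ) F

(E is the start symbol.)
{ [E → F . a F], [F → F . ) )] }

GOTO(I, 'F') = CLOSURE({ [A → αX.β] : [A → α.Xβ] ∈ I, X = 'F' })

Items with dot before 'F', with the dot advanced:
  [E → . F a F] → [E → F . a F]
  [F → . F ) )] → [F → F . ) )]
Closure adds nothing (no advanced item has the dot before a non-terminal).

GOTO = { [E → F . a F], [F → F . ) )] }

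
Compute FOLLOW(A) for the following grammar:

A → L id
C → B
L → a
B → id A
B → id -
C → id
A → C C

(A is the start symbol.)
To compute FOLLOW(A), find every occurrence of A on a right-hand side N → α A β: add FIRST(β) \ {ε}, and if β is empty or nullable also add FOLLOW(N). Iterate to a fixed point.

A is the start symbol, so $ ∈ FOLLOW(A).
In B → id A: A is at the end, add FOLLOW(B)

The FOLLOW sets referred to above (computed the same way, to a fixed point):
  FOLLOW(B) = { $, 'id' }

Taking the union: FOLLOW(A) = { $, 'id' }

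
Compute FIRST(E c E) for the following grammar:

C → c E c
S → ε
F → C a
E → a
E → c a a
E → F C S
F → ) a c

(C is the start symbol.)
{ ')', 'a', 'c' }

FIRST sets of the non-terminals involved (from the grammar, by fixed-point iteration):
  FIRST(E) = { ')', 'a', 'c' }

To compute FIRST(E c E), process the symbols left to right:
Symbol E is a non-terminal. Add FIRST(E) \ {ε} = { ')', 'a', 'c' }
E is not nullable (ε ∉ FIRST(E)), so stop here.
FIRST(E c E) = { ')', 'a', 'c' }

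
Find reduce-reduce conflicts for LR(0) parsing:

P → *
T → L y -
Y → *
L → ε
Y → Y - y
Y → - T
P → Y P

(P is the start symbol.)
Augment with P' → P and build the canonical LR(0) collection (I0 = CLOSURE({[P' → . P]}), then GOTO on every symbol after a dot until no new states appear). It has 12 states:
  I0: { [P → . *], [P → . Y P], [P' → . P], [Y → . *], [Y → . - T], [Y → . Y - y] }  — shift
  I1: { [P → * .], [Y → * .] }  — 2 reduces
  I2: { [L → .], [T → . L y -], [Y → - . T] }  — reduce
  I3: { [P' → P .] }  — accept
  I4: { [P → . *], [P → . Y P], [P → Y . P], [Y → . *], [Y → . - T], [Y → . Y - y], [Y → Y . - y] }  — shift
  I5: { [L → .], [T → . L y -], [Y → - . T], [Y → Y - . y] }  — shift, reduce
  I6: { [P → Y P .] }  — reduce
  I7: { [T → L . y -] }  — shift
  I8: { [Y → - T .] }  — reduce
  I9: { [Y → Y - y .] }  — reduce
  I10: { [T → L y . -] }  — shift
  I11: { [T → L y - .] }  — reduce

I1 contains complete items [P → * .], [Y → * .] — reduce-reduce conflict.

Answer: Yes — I1: [P → * .] vs [Y → * .]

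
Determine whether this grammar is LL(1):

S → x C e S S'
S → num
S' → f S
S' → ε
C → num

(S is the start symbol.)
No. Predict set conflict for S': { 'f' }

A grammar is LL(1) if for each non-terminal N with multiple productions, the predict sets of those productions are pairwise disjoint, where PREDICT(N → α) = (FIRST(α) \ {ε}) ∪ (FOLLOW(N) if α ⇒* ε).

Relevant sets:
  FOLLOW(S') = { $, 'f' }

For S:
  PREDICT(S → x C e S S') = { 'x' }
  PREDICT(S → num) = { 'num' }
For S':
  PREDICT(S' → f S) = { 'f' }
  PREDICT(S' → ε) = { $, 'f' }
C has a single production, so nothing to check there.

Conflict found: Predict set conflict for S': { 'f' }
The grammar is NOT LL(1).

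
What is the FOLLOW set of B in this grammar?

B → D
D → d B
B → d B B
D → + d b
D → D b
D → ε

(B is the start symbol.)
{ $, '+', 'b', 'd' }

B is the start symbol, so $ ∈ FOLLOW(B).
In D → d B: B is at the end, add FOLLOW(D)
In B → d B B: B is followed by B, add FIRST(B) \ {ε} = { '+', 'b', 'd' }
  B is nullable, so FOLLOW(B) is also included — that is the set being defined, nothing new
In B → d B B: B is at the end; this adds FOLLOW(B) to itself — nothing new

The FOLLOW sets referred to above (computed the same way, to a fixed point):
  FOLLOW(D) = { $, '+', 'b', 'd' }

Taking the union: FOLLOW(B) = { $, '+', 'b', 'd' }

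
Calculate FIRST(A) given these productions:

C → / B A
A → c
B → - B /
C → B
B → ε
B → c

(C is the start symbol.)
{ 'c' }

To compute FIRST(A), examine every production with A on the left-hand side, reading each right-hand side left to right until a non-nullable symbol is reached.

From A → c:
  - c is a terminal: add 'c' and stop

Collecting: FIRST(A) = { 'c' }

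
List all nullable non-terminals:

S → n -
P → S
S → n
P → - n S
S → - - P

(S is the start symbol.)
A non-terminal is nullable if it can derive ε (the empty string): either it has an ε-production, or it has a production whose right-hand side consists entirely of nullable non-terminals.

There are no ε-productions, so no non-terminal can derive ε.
No non-terminals are nullable.

Answer: None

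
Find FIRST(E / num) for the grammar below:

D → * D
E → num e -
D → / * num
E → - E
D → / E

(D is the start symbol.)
FIRST sets of the non-terminals involved (from the grammar, by fixed-point iteration):
  FIRST(E) = { '-', 'num' }

To compute FIRST(E / num), process the symbols left to right:
Symbol E is a non-terminal. Add FIRST(E) \ {ε} = { '-', 'num' }
E is not nullable (ε ∉ FIRST(E)), so stop here.
FIRST(E / num) = { '-', 'num' }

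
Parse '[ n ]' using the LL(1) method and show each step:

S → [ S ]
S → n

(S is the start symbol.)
LL(1) parsing maintains a stack (initially the start symbol over $) and the input. At each step: if the stack top is a terminal, match it against the current input token; if it is a non-terminal N, replace it with the RHS of M[N, lookahead] (the unique production whose predict set contains the lookahead).

Stack is shown with the top on the left.

Stack    Input    Action
------------------------
S $      [ n ] $  output S → [ S ]
[ S ] $  [ n ] $  match '['
S ] $    n ] $    output S → n
n ] $    n ] $    match 'n'
] $      ] $      match ']'
$        $        accept

The string is accepted.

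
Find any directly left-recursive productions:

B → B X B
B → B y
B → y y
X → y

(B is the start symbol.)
B → B X B: LEFT RECURSIVE (starts with B)
B → B y: LEFT RECURSIVE (starts with B)
B → y y: starts with y
X → y: starts with y

The grammar has direct left recursion on: B.

Answer: Yes, B is left-recursive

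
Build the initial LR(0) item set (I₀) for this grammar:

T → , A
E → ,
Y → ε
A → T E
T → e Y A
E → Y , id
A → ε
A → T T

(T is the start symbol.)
First, augment the grammar with T' → T
I₀ = CLOSURE({ [T' → . T] }):
  [T' → . T] has the dot before T: add [T → . , A], [T → . e Y A]
No further items can be added.

I₀ = { [T → . , A], [T → . e Y A], [T' → . T] }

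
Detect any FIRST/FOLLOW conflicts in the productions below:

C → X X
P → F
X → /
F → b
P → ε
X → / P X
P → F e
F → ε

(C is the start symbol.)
A FIRST/FOLLOW conflict occurs when a non-terminal N has a nullable alternative N → β (β ⇒* ε) and another alternative N → α with FIRST(α) ∩ FOLLOW(N) ≠ ∅: on such a lookahead the parser cannot decide between expanding α and letting N vanish via β.

Nullable non-terminals: F, P.
FIRST sets used below: FIRST(F) = { 'b', ε }

F: nullable alternative(s) F → ε; FOLLOW(F) = { '/', 'e' }
  F → b: FIRST \ {ε} = { 'b' } — disjoint from FOLLOW(F)
  F → ε: FIRST \ {ε} = { } — this is the only nullable alternative, skip

P: nullable alternative(s) P → F, P → ε; FOLLOW(P) = { '/' }
  P → F: FIRST \ {ε} = { 'b' } — disjoint from FOLLOW(P)
  P → ε: FIRST \ {ε} = { } — disjoint from FOLLOW(P)
  P → F e: FIRST \ {ε} = { 'b', 'e' } — disjoint from FOLLOW(P)

C, X have no nullable alternative, so no FIRST/FOLLOW check is needed there.

No FIRST/FOLLOW conflicts found.

Answer: No FIRST/FOLLOW conflicts.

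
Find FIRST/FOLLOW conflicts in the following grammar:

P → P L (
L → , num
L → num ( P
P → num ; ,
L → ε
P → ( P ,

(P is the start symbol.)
No FIRST/FOLLOW conflicts.

Nullable non-terminals: L.

L: nullable alternative(s) L → ε; FOLLOW(L) = { '(' }
  L → , num: FIRST \ {ε} = { ',' } — disjoint from FOLLOW(L)
  L → num ( P: FIRST \ {ε} = { 'num' } — disjoint from FOLLOW(L)
  L → ε: FIRST \ {ε} = { } — this is the only nullable alternative, skip

P has no nullable alternative, so no FIRST/FOLLOW check is needed there.

No FIRST/FOLLOW conflicts found.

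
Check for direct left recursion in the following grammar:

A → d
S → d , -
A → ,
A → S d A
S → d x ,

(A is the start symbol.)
No direct left recursion

A → d: starts with d
S → d , -: starts with d
A → ,: starts with ','
A → S d A: starts with S
S → d x ,: starts with d

No direct left recursion found.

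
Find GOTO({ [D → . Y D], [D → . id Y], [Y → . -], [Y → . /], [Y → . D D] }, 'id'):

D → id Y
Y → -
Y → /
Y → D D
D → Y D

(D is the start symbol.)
GOTO(I, 'id') = CLOSURE({ [A → αX.β] : [A → α.Xβ] ∈ I, X = 'id' })

Items with dot before 'id', with the dot advanced:
  [D → . id Y] → [D → id . Y]
Closure of the advanced items:
  [D → id . Y] has the dot before Y: add [Y → . -], [Y → . /], [Y → . D D]
  [Y → . D D] has the dot before D: add [D → . id Y], [D → . Y D]

GOTO = { [D → . Y D], [D → . id Y], [D → id . Y], [Y → . -], [Y → . /], [Y → . D D] }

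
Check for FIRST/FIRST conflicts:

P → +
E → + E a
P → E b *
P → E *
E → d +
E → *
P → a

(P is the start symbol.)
A FIRST/FIRST conflict occurs when two productions N → α and N → β for the same non-terminal have FIRST(α) ∩ FIRST(β) ≠ ∅ (with ε ∈ FIRST of a nullable right-hand side, so two nullable alternatives also conflict).

FIRST sets of the non-terminals at (or reachable through a nullable prefix from) the front of some alternative:
  FIRST(E) = { '*', '+', 'd' }

Productions for P:
  P → +: FIRST = { '+' }
  P → E b *: FIRST = { '*', '+', 'd' }
  P → E *: FIRST = { '*', '+', 'd' }
  P → a: FIRST = { 'a' }
Productions for E:
  E → + E a: FIRST = { '+' }
  E → d +: FIRST = { 'd' }
  E → *: FIRST = { '*' }

Conflict for P: P → + and P → E b *
  Overlap: { '+' }
Conflict for P: P → + and P → E *
  Overlap: { '+' }
Conflict for P: P → E b * and P → E *
  Overlap: { '*', '+', 'd' }

Answer: Yes. P → '+' / P → E b '*' on { '+' }; P → '+' / P → E '*' on { '+' }; P → E b '*' / P → E '*' on { '*', '+', 'd' }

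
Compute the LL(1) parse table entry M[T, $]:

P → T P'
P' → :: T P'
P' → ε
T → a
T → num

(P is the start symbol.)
To find M[T, $], we find productions for T where $ is in the predict set (PREDICT(N → α) = (FIRST(α) \ {ε}) ∪ (FOLLOW(N) if α ⇒* ε)).

T → a: PREDICT = { 'a' }
T → num: PREDICT = { 'num' }

M[T, $] is empty (no production applies)

Answer: Empty (error entry)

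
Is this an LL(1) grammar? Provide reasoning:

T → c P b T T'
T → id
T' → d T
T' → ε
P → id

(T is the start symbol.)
Relevant sets:
  FOLLOW(T') = { $, 'd' }

For T:
  PREDICT(T → c P b T T') = { 'c' }
  PREDICT(T → id) = { 'id' }
For T':
  PREDICT(T' → d T) = { 'd' }
  PREDICT(T' → ε) = { $, 'd' }
P has a single production, so nothing to check there.

Conflict found: Predict set conflict for T': { 'd' }
The grammar is NOT LL(1).

Answer: No. Predict set conflict for T': { 'd' }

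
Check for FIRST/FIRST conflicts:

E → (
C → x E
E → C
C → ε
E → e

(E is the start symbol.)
No FIRST/FIRST conflicts.

A FIRST/FIRST conflict occurs when two productions N → α and N → β for the same non-terminal have FIRST(α) ∩ FIRST(β) ≠ ∅ (with ε ∈ FIRST of a nullable right-hand side, so two nullable alternatives also conflict).

FIRST sets of the non-terminals at (or reachable through a nullable prefix from) the front of some alternative:
  FIRST(C) = { 'x', ε }

Productions for E:
  E → (: FIRST = { '(' }
  E → C: FIRST = { 'x', ε }
  E → e: FIRST = { 'e' }
Productions for C:
  C → x E: FIRST = { 'x' }
  C → ε: FIRST = { ε }

All alternatives of each non-terminal have pairwise disjoint FIRST sets.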